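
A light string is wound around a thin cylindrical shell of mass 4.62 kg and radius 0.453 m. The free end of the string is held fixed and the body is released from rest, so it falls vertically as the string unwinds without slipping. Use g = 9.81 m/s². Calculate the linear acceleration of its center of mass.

a ≈ 4.91 m/s²

Translation: Mg − T = Ma. Rotation about the center: TR = Iα with I = MR².
With a = αR: T = (I/R²)a = M a, so Mg = (1 + 1.000)Ma.
a = g/(1 + 1.000) = 9.81/2.000 = 4.905 m/s².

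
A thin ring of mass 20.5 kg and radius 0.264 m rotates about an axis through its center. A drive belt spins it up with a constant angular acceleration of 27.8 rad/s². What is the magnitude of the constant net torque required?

I = MR² = (20.5)(0.264)² = 1.429 kg·m².
τ = Iα = (1.429)(27.80) = 39.72 N·m.

τ ≈ 39.7 N·m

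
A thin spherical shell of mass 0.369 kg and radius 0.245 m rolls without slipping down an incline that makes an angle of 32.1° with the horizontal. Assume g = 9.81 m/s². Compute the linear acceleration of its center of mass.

Translation along the incline: Mg sinθ − f = Ma.
Rotation about the center: fR = Iα with I = (2/3)MR². No-slip gives a = αR, so f = (I/R²)a = (2/3)M a.
Substituting: Mg sinθ = (1 + 0.6667)Ma, so a = g sinθ/(1 + 0.6667) = (9.81) sin 32.1° / 1.667 = 3.128 m/s².

a ≈ 3.13 m/s²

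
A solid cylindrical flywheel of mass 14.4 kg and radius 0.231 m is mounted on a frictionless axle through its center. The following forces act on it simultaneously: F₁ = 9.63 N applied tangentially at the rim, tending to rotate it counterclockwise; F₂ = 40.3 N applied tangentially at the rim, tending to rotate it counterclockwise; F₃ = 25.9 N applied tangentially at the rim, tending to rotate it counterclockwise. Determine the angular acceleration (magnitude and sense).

I = ½MR² = (1/2)(14.4)(0.231)² = 0.3842 kg·m².
Taking counterclockwise as positive: τ₁ = +(9.63)(0.231) = +2.225 N·m; τ₂ = +(40.3)(0.231) = +9.309 N·m; τ₃ = +(25.9)(0.231) = +5.983 N·m.
Net torque τ = 17.52 N·m.
α = τ/I = 17.52/0.3842 = 45.59 rad/s².

α ≈ 45.6 rad/s², counterclockwise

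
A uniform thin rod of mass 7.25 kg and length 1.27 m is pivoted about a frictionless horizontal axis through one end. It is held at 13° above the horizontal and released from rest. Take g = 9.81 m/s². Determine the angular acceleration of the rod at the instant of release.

About the pivot, I = (1/3)ML² = (1/3)(7.25)(1.27)² = 3.898 kg·m².
The weight acts at the center, a distance L/2 = 0.6350 m from the pivot; τ = Mg(L/2) cos 13° = 44.01 N·m.
α = τ/I = 44.01/3.898 = 11.29 rad/s².

α ≈ 11.3 rad/s²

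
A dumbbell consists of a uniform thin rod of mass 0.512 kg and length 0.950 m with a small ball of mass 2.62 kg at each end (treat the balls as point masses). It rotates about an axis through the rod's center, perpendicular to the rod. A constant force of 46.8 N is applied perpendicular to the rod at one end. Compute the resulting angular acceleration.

α ≈ 18.2 rad/s²

I_rod = (1/12)ML² = (1/12)(0.512)(0.950)² = 0.03851 kg·m².
I_balls = 2·m·(L/2)² = 2(2.62)(0.4750)² = 1.182 kg·m².
Total I = 1.221 kg·m².
τ = F·(L/2) = (46.8)(0.475) = 22.23 N·m.
α = τ/I = 22.23/1.221 = 18.21 rad/s².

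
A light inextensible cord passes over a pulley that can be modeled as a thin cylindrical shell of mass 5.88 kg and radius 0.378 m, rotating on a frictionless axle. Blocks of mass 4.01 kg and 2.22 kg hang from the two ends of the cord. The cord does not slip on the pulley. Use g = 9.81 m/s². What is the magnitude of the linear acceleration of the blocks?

a ≈ 1.45 m/s²

I = MR² = (5.88)(0.378)² = 0.8402 kg·m².
Heavier block: m₁g − T₁ = m₁a. Lighter block: T₂ − m₂g = m₂a.
Pulley: (T₁ − T₂)R = Iα = I(a/R), so T₁ − T₂ = (I/R²)a = 1·M_p a = 5.880·a.
Adding the three: (m₁ − m₂)g = (m₁ + m₂ + 5.880)a, so a = (4.01 − 2.22)(9.81)/(4.01 + 2.22 + 5.880) = 1.450 m/s².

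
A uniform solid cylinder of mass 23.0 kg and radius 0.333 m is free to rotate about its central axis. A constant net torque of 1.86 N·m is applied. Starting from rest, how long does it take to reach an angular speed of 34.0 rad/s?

t ≈ 23.3 s

I = ½MR² = (1/2)(23.0)(0.333)² = 1.275 kg·m².
α = τ/I = 1.86/1.275 = 1.459 rad/s².
ω = αt ⇒ t = ω/α = 34.0/1.459 = 23.31 s.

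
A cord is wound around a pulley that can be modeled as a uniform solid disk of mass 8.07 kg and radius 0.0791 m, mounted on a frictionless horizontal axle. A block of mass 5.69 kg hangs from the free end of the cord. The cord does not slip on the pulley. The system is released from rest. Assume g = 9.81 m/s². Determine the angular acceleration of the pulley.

α ≈ 72.6 rad/s²

I = ½MR² = (1/2)(8.07)(0.0791)² = 0.02525 kg·m².
Block: mg − T = ma. Pulley: TR = Iα. No-slip: a = αR, so T = (I/R²)a = 4.035·a.
Then mg = (m + 4.035)a, so a = (5.69)(9.81)/(5.69 + 4.035) = 5.740 m/s².
α = a/R = 5.740/0.0791 = 72.56 rad/s².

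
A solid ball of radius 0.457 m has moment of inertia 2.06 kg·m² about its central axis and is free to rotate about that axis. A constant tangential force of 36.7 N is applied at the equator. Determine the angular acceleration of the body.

τ = F R = (36.7)(0.457) = 16.77 N·m.
Newton's second law for rotation, τ = Iα, gives α = τ/I = 16.77/2.060 = 8.142 rad/s².

α ≈ 8.14 rad/s²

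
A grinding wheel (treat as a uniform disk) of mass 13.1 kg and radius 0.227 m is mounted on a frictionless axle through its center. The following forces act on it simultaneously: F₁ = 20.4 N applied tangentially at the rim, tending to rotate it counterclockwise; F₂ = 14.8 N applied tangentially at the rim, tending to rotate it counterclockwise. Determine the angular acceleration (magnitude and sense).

α ≈ 23.7 rad/s², counterclockwise

I = ½MR² = (1/2)(13.1)(0.227)² = 0.3375 kg·m².
Taking counterclockwise as positive: τ₁ = +(20.4)(0.227) = +4.631 N·m; τ₂ = +(14.8)(0.227) = +3.360 N·m.
Net torque τ = 7.990 N·m.
α = τ/I = 7.990/0.3375 = 23.67 rad/s².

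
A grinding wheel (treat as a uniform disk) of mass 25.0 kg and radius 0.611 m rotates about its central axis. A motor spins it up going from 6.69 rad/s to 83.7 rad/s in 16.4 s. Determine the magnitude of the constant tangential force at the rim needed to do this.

I = ½MR² = (1/2)(25.0)(0.611)² = 4.667 kg·m².
α = Δω/Δt = (83.7 − 6.69)/16.4 = 4.696 rad/s².
The required torque is τ = Iα = (4.667)(4.696) = 21.91 N·m.
A tangential force at the rim gives τ = FR, so F = τ/R = 21.91/0.611 = 35.86 N.

F ≈ 35.9 N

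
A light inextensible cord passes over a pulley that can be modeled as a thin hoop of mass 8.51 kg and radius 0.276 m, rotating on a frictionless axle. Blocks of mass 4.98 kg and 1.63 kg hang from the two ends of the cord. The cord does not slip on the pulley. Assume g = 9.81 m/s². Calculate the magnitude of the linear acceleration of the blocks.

I = MR² = (8.51)(0.276)² = 0.6483 kg·m².
Heavier block: m₁g − T₁ = m₁a. Lighter block: T₂ − m₂g = m₂a.
Pulley: (T₁ − T₂)R = Iα = I(a/R), so T₁ − T₂ = (I/R²)a = 1·M_p a = 8.510·a.
Adding the three: (m₁ − m₂)g = (m₁ + m₂ + 8.510)a, so a = (4.98 − 1.63)(9.81)/(4.98 + 1.63 + 8.510) = 2.174 m/s².

a ≈ 2.17 m/s²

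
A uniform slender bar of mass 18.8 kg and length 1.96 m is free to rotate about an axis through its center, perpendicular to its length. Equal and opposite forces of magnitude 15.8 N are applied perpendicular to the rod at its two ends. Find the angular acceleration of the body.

I = (1/12)ML² = (1/12)(18.8)(1.96)² = 6.019 kg·m².
The couple gives τ = F·(L/2) + F·(L/2) = F L = (15.8)(1.96) = 30.97 N·m.
From τ = Iα: α = 30.97/6.019 = 5.145 rad/s².

α ≈ 5.15 rad/s²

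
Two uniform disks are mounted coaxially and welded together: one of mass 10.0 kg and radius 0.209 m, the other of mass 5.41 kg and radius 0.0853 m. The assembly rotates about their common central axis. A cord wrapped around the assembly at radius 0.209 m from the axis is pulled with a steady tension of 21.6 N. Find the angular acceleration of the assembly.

I = ½M₁R₁² + ½M₂R₂² = ½(10.0)(0.209)² + ½(5.41)(0.0853)² = 0.2381 kg·m².
τ = F r = (21.6)(0.209) = 4.514 N·m.
α = τ/I = 4.514/0.2381 = 18.96 rad/s².

α ≈ 19.0 rad/s²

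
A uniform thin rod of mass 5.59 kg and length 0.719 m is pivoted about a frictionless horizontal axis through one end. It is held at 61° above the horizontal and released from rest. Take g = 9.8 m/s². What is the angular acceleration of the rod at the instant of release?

α ≈ 9.91 rad/s²

About the pivot, I = (1/3)ML² = (1/3)(5.59)(0.719)² = 0.9633 kg·m².
The weight acts at the center, a distance L/2 = 0.3595 m from the pivot; τ = Mg(L/2) cos 61° = 9.548 N·m.
α = τ/I = 9.548/0.9633 = 9.912 rad/s².
(Equivalently α = (3g/(2L)) cos 61° = 9.912 rad/s².)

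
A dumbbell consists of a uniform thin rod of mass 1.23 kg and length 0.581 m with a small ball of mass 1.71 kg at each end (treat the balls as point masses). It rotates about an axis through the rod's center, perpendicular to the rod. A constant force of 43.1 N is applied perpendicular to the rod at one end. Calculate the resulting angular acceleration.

I_rod = (1/12)ML² = (1/12)(1.23)(0.581)² = 0.03460 kg·m².
I_balls = 2·m·(L/2)² = 2(1.71)(0.2905)² = 0.2886 kg·m².
Total I = 0.3232 kg·m².
τ = F·(L/2) = (43.1)(0.290) = 12.52 N·m.
α = τ/I = 12.52/0.3232 = 38.74 rad/s².

α ≈ 38.7 rad/s²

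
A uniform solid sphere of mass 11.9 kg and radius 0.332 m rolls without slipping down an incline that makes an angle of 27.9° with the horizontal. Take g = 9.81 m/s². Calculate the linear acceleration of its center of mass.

Translation along the incline: Mg sinθ − f = Ma.
Rotation about the center: fR = Iα with I = (2/5)MR². No-slip gives a = αR, so f = (I/R²)a = (2/5)M a.
Substituting: Mg sinθ = (1 + 0.4000)Ma, so a = g sinθ/(1 + 0.4000) = (9.81) sin 27.9° / 1.400 = 3.279 m/s².

a ≈ 3.28 m/s²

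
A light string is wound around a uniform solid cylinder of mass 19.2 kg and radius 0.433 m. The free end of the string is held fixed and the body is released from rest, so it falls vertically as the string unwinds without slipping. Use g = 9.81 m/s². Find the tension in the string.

Translation: Mg − T = Ma. Rotation about the center: TR = Iα with I = ½MR².
With a = αR: T = (I/R²)a = (1/2)M a, so Mg = (1 + 0.5000)Ma.
a = g/(1 + 0.5000) = 9.81/1.500 = 6.540 m/s².
T = 0.5000·M·a = (0.5000)(19.2)(6.540) = 62.78 N.

T ≈ 62.8 N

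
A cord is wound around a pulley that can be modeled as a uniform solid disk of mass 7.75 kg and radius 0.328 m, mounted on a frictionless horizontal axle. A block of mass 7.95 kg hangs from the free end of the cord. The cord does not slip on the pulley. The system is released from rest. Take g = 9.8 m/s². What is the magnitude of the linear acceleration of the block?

I = ½MR² = (1/2)(7.75)(0.328)² = 0.4169 kg·m².
Block: mg − T = ma. Pulley: TR = Iα. No-slip: a = αR, so T = (I/R²)a = 3.875·a.
Then mg = (m + 3.875)a, so a = (7.95)(9.8)/(7.95 + 3.875) = 6.589 m/s².

a ≈ 6.59 m/s²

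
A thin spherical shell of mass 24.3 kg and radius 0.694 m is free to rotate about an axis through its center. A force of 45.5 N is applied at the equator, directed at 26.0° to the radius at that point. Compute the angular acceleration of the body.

I = (2/3)MR² = (2/3)(24.3)(0.694)² = 7.803 kg·m².
Only the tangential component produces torque: τ = F R sinθ = (45.5)(0.694) sin 26.0° = 13.84 N·m.
Newton's second law for rotation, τ = Iα, gives α = τ/I = 13.84/7.803 = 1.774 rad/s².

α ≈ 1.77 rad/s²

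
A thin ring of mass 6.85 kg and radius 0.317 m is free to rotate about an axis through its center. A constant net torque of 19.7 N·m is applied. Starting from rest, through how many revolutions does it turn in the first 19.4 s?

I = MR² = (6.85)(0.317)² = 0.6883 kg·m².
α = τ/I = 19.7/0.6883 = 28.62 rad/s².
θ = ½αt² = ½(28.62)(19.4)² = 5386 rad.
Revolutions = θ/(2π) = 857.1.

≈ 857 revolutions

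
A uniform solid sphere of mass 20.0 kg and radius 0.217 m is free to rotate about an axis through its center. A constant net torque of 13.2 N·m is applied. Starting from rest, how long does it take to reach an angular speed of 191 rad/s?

I = (2/5)MR² = (2/5)(20.0)(0.217)² = 0.3767 kg·m².
α = τ/I = 13.2/0.3767 = 35.04 rad/s².
ω = αt ⇒ t = ω/α = 191/35.04 = 5.451 s.

t ≈ 5.45 s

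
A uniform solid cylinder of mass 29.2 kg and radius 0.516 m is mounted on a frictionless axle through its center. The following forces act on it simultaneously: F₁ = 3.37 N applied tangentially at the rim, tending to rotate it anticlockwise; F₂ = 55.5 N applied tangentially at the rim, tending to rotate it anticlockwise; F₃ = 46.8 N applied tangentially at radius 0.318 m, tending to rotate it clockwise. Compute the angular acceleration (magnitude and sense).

I = ½MR² = (1/2)(29.2)(0.516)² = 3.887 kg·m².
Taking anticlockwise as positive: τ₁ = +(3.37)(0.516) = +1.739 N·m; τ₂ = +(55.5)(0.516) = +28.64 N·m; τ₃ = −(46.8)(0.318) = −14.88 N·m.
Net torque τ = 15.49 N·m.
α = τ/I = 15.49/3.887 = 3.986 rad/s².

α ≈ 3.99 rad/s², anticlockwise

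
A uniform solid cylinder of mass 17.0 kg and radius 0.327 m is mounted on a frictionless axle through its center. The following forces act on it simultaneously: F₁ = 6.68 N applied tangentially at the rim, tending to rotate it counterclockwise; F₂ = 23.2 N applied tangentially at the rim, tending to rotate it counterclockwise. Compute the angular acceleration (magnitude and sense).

α ≈ 10.8 rad/s², counterclockwise

I = ½MR² = (1/2)(17.0)(0.327)² = 0.9089 kg·m².
Taking counterclockwise as positive: τ₁ = +(6.68)(0.327) = +2.184 N·m; τ₂ = +(23.2)(0.327) = +7.586 N·m.
Net torque τ = 9.771 N·m.
α = τ/I = 9.771/0.9089 = 10.75 rad/s².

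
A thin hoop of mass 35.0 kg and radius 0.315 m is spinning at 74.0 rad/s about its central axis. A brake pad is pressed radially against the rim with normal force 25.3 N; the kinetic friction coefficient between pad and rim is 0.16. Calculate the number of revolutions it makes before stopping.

I = MR² = (35.0)(0.315)² = 3.473 kg·m².
Friction force f = μN = (0.16)(25.3) = 4.048 N at the rim; torque magnitude τ = fR = 1.275 N·m, opposing ω.
|α| = τ/I = 1.275/3.473 = 0.3672 rad/s² (deceleration).
ω² = ω₀² − 2|α|θ with ω = 0 ⇒ θ = ω₀²/(2|α|) = 7457 rad = 1187 rev.

≈ 1190 revolutions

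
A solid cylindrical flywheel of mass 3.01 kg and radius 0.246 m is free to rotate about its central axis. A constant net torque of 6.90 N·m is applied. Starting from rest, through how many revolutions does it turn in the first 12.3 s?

≈ 912 revolutions

I = ½MR² = (1/2)(3.01)(0.246)² = 0.09108 kg·m².
α = τ/I = 6.90/0.09108 = 75.76 rad/s².
θ = ½αt² = ½(75.76)(12.3)² = 5731 rad.
Revolutions = θ/(2π) = 912.1.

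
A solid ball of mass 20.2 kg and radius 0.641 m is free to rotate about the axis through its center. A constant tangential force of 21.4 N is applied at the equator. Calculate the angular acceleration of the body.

α ≈ 4.13 rad/s²

I = (2/5)MR² = (2/5)(20.2)(0.641)² = 3.320 kg·m².
τ = F R = (21.4)(0.641) = 13.72 N·m.
From τ = Iα: α = 13.72/3.320 = 4.132 rad/s².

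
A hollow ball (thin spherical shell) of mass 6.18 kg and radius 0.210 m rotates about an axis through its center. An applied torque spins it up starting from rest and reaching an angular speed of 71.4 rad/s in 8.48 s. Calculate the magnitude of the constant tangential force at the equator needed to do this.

F ≈ 7.28 N

I = (2/3)MR² = (2/3)(6.18)(0.210)² = 0.1817 kg·m².
α = Δω/Δt = (71.4 − 0)/8.48 = 8.420 rad/s².
The required torque is τ = Iα = (0.1817)(8.420) = 1.530 N·m.
A tangential force at the equator gives τ = FR, so F = τ/R = 1.530/0.210 = 7.285 N.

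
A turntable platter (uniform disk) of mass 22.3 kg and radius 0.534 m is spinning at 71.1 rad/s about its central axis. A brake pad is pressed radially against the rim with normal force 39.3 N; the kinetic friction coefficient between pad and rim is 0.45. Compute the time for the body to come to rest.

t ≈ 23.9 s

I = ½MR² = (1/2)(22.3)(0.534)² = 3.179 kg·m².
Friction force f = μN = (0.45)(39.3) = 17.68 N at the rim; torque magnitude τ = fR = 9.444 N·m, opposing ω.
|α| = τ/I = 9.444/3.179 = 2.970 rad/s² (deceleration).
0 = ω₀ − |α|t ⇒ t = ω₀/|α| = 71.1/2.970 = 23.94 s.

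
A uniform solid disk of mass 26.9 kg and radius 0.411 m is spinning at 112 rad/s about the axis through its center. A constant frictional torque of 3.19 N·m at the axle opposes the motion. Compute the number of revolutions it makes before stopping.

I = ½MR² = (1/2)(26.9)(0.411)² = 2.272 kg·m².
The net torque has magnitude 3.19 N·m, opposing ω.
|α| = τ/I = 3.190/2.272 = 1.404 rad/s² (deceleration).
ω² = ω₀² − 2|α|θ with ω = 0 ⇒ θ = ω₀²/(2|α|) = 4467 rad = 711.0 rev.

≈ 711 revolutions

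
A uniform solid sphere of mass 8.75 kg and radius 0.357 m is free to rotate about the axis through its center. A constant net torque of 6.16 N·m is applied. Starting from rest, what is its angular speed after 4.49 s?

ω ≈ 62.0 rad/s

I = (2/5)MR² = (2/5)(8.75)(0.357)² = 0.4461 kg·m².
α = τ/I = 6.16/0.4461 = 13.81 rad/s².
ω = ω₀ + αt = 0 + (13.81)(4.49) = 62.00 rad/s.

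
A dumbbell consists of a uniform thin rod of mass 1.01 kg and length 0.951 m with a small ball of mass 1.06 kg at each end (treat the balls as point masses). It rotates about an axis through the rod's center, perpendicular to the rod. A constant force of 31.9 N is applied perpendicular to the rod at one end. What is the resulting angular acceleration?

I_rod = (1/12)ML² = (1/12)(1.01)(0.951)² = 0.07612 kg·m².
I_balls = 2·m·(L/2)² = 2(1.06)(0.4755)² = 0.4793 kg·m².
Total I = 0.5555 kg·m².
τ = F·(L/2) = (31.9)(0.475) = 15.17 N·m.
α = τ/I = 15.17/0.5555 = 27.31 rad/s².

α ≈ 27.3 rad/s²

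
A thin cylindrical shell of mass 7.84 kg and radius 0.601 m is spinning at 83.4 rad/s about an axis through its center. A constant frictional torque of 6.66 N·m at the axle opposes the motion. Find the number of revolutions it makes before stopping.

I = MR² = (7.84)(0.601)² = 2.832 kg·m².
The net torque has magnitude 6.66 N·m, opposing ω.
|α| = τ/I = 6.660/2.832 = 2.352 rad/s² (deceleration).
ω² = ω₀² − 2|α|θ with ω = 0 ⇒ θ = ω₀²/(2|α|) = 1479 rad = 235.3 rev.

≈ 235 revolutions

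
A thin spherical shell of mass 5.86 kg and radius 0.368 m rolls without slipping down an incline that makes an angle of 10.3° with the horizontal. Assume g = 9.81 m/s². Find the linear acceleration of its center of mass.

a ≈ 1.05 m/s²

Translation along the incline: Mg sinθ − f = Ma.
Rotation about the center: fR = Iα with I = (2/3)MR². No-slip gives a = αR, so f = (I/R²)a = (2/3)M a.
Substituting: Mg sinθ = (1 + 0.6667)Ma, so a = g sinθ/(1 + 0.6667) = (9.81) sin 10.3° / 1.667 = 1.052 m/s².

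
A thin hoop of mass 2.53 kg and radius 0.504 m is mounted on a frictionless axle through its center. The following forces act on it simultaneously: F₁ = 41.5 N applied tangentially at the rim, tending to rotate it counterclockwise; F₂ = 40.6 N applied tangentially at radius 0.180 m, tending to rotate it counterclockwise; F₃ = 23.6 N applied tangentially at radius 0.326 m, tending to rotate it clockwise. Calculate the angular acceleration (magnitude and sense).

α ≈ 31.9 rad/s², counterclockwise

I = MR² = (2.53)(0.504)² = 0.6427 kg·m².
Taking counterclockwise as positive: τ₁ = +(41.5)(0.504) = +20.92 N·m; τ₂ = +(40.6)(0.180) = +7.308 N·m; τ₃ = −(23.6)(0.326) = −7.694 N·m.
Net torque τ = 20.53 N·m.
α = τ/I = 20.53/0.6427 = 31.95 rad/s².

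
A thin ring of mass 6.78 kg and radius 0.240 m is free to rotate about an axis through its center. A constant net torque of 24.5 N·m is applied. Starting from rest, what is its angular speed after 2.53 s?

ω ≈ 159 rad/s

I = MR² = (6.78)(0.240)² = 0.3905 kg·m².
α = τ/I = 24.5/0.3905 = 62.74 rad/s².
ω = ω₀ + αt = 0 + (62.74)(2.53) = 158.7 rad/s.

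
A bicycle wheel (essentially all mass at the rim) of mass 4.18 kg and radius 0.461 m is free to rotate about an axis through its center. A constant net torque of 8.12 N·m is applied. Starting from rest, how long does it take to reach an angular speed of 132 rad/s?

t ≈ 14.4 s

I = MR² = (4.18)(0.461)² = 0.8883 kg·m².
α = τ/I = 8.12/0.8883 = 9.141 rad/s².
ω = αt ⇒ t = ω/α = 132/9.141 = 14.44 s.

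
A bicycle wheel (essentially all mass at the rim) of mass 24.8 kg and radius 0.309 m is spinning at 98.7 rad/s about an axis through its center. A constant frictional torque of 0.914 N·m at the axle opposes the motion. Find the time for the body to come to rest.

I = MR² = (24.8)(0.309)² = 2.368 kg·m².
The net torque has magnitude 0.914 N·m, opposing ω.
|α| = τ/I = 0.9140/2.368 = 0.3860 rad/s² (deceleration).
0 = ω₀ − |α|t ⇒ t = ω₀/|α| = 98.7/0.3860 = 255.7 s.

t ≈ 256 s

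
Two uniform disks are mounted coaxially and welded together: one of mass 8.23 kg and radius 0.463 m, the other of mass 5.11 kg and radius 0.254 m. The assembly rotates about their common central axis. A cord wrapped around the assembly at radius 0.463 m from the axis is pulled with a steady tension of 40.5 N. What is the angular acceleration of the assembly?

α ≈ 17.9 rad/s²

I = ½M₁R₁² + ½M₂R₂² = ½(8.23)(0.463)² + ½(5.11)(0.254)² = 1.047 kg·m².
τ = F r = (40.5)(0.463) = 18.75 N·m.
α = τ/I = 18.75/1.047 = 17.91 rad/s².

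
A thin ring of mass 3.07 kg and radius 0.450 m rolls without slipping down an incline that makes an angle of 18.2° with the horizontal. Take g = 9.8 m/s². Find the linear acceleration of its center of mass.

a ≈ 1.53 m/s²

Translation along the incline: Mg sinθ − f = Ma.
Rotation about the center: fR = Iα with I = MR². No-slip gives a = αR, so f = (I/R²)a = M a.
Substituting: Mg sinθ = (1 + 1.000)Ma, so a = g sinθ/(1 + 1.000) = (9.8) sin 18.2° / 2.000 = 1.530 m/s².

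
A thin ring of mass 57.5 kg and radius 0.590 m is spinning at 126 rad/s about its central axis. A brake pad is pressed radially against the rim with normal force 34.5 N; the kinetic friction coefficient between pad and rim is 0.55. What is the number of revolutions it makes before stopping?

I = MR² = (57.5)(0.590)² = 20.02 kg·m².
Friction force f = μN = (0.55)(34.5) = 18.98 N at the rim; torque magnitude τ = fR = 11.20 N·m, opposing ω.
|α| = τ/I = 11.20/20.02 = 0.5593 rad/s² (deceleration).
ω² = ω₀² − 2|α|θ with ω = 0 ⇒ θ = ω₀²/(2|α|) = 14190 rad = 2259 rev.

≈ 2260 revolutions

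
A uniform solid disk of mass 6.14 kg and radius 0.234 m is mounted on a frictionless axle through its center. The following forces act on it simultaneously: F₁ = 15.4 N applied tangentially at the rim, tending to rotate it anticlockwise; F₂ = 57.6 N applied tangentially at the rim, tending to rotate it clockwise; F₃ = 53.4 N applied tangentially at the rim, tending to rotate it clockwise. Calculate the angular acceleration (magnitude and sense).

I = ½MR² = (1/2)(6.14)(0.234)² = 0.1681 kg·m².
Taking anticlockwise as positive: τ₁ = +(15.4)(0.234) = +3.604 N·m; τ₂ = −(57.6)(0.234) = −13.48 N·m; τ₃ = −(53.4)(0.234) = −12.50 N·m.
Net torque τ = -22.37 N·m.
α = τ/I = -22.37/0.1681 = -133.1 rad/s².

α ≈ 133 rad/s², clockwise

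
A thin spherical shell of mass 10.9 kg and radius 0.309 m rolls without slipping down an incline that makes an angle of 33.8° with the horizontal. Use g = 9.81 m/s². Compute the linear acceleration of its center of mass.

Translation along the incline: Mg sinθ − f = Ma.
Rotation about the center: fR = Iα with I = (2/3)MR². No-slip gives a = αR, so f = (I/R²)a = (2/3)M a.
Substituting: Mg sinθ = (1 + 0.6667)Ma, so a = g sinθ/(1 + 0.6667) = (9.81) sin 33.8° / 1.667 = 3.274 m/s².

a ≈ 3.27 m/s²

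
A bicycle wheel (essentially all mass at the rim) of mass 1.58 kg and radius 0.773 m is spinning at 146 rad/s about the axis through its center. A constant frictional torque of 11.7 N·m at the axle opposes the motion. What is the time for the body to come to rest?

I = MR² = (1.58)(0.773)² = 0.9441 kg·m².
The net torque has magnitude 11.7 N·m, opposing ω.
|α| = τ/I = 11.70/0.9441 = 12.39 rad/s² (deceleration).
0 = ω₀ − |α|t ⇒ t = ω₀/|α| = 146/12.39 = 11.78 s.

t ≈ 11.8 s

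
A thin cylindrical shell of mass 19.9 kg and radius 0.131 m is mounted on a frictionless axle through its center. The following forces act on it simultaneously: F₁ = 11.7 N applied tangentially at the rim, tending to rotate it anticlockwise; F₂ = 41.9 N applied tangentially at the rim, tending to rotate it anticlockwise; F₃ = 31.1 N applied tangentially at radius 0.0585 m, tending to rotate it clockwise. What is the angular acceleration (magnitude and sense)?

I = MR² = (19.9)(0.131)² = 0.3415 kg·m².
Taking anticlockwise as positive: τ₁ = +(11.7)(0.131) = +1.533 N·m; τ₂ = +(41.9)(0.131) = +5.489 N·m; τ₃ = −(31.1)(0.0585) = −1.819 N·m.
Net torque τ = 5.202 N·m.
α = τ/I = 5.202/0.3415 = 15.23 rad/s².

α ≈ 15.2 rad/s², anticlockwise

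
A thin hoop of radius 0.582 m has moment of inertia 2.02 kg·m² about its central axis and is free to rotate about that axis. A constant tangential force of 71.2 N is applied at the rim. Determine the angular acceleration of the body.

τ = F R = (71.2)(0.582) = 41.44 N·m.
Newton's second law for rotation, τ = Iα, gives α = τ/I = 41.44/2.020 = 20.51 rad/s².

α ≈ 20.5 rad/s²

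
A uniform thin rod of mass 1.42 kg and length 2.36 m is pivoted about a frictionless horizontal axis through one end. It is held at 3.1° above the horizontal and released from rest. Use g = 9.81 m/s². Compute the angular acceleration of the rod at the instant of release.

About the pivot, I = (1/3)ML² = (1/3)(1.42)(2.36)² = 2.636 kg·m².
The weight acts at the center, a distance L/2 = 1.180 m from the pivot; τ = Mg(L/2) cos 3.1° = 16.41 N·m.
α = τ/I = 16.41/2.636 = 6.226 rad/s².

α ≈ 6.23 rad/s²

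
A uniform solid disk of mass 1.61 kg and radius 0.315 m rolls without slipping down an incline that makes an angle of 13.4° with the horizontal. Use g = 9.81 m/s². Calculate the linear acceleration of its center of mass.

Translation along the incline: Mg sinθ − f = Ma.
Rotation about the center: fR = Iα with I = ½MR². No-slip gives a = αR, so f = (I/R²)a = (1/2)M a.
Substituting: Mg sinθ = (1 + 0.5000)Ma, so a = g sinθ/(1 + 0.5000) = (9.81) sin 13.4° / 1.500 = 1.516 m/s².

a ≈ 1.52 m/s²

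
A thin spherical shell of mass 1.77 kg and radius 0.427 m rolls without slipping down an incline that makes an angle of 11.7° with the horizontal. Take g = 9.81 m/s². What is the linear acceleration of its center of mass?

a ≈ 1.19 m/s²

Translation along the incline: Mg sinθ − f = Ma.
Rotation about the center: fR = Iα with I = (2/3)MR². No-slip gives a = αR, so f = (I/R²)a = (2/3)M a.
Substituting: Mg sinθ = (1 + 0.6667)Ma, so a = g sinθ/(1 + 0.6667) = (9.81) sin 11.7° / 1.667 = 1.194 m/s².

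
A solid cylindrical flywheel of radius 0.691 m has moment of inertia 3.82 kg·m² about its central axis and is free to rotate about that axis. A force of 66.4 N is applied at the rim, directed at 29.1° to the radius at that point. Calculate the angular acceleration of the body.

Only the tangential component produces torque: τ = F R sinθ = (66.4)(0.691) sin 29.1° = 22.31 N·m.
Newton's second law for rotation, τ = Iα, gives α = τ/I = 22.31/3.820 = 5.841 rad/s².

α ≈ 5.84 rad/s²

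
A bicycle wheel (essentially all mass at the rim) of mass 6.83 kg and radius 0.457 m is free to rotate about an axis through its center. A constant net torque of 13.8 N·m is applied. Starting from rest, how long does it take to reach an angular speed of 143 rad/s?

I = MR² = (6.83)(0.457)² = 1.426 kg·m².
α = τ/I = 13.8/1.426 = 9.674 rad/s².
ω = αt ⇒ t = ω/α = 143/9.674 = 14.78 s.

t ≈ 14.8 s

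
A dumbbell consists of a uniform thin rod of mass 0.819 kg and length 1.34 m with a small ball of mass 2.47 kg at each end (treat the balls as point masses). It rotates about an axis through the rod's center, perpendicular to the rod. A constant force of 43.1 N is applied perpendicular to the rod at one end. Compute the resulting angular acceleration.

I_rod = (1/12)ML² = (1/12)(0.819)(1.34)² = 0.1225 kg·m².
I_balls = 2·m·(L/2)² = 2(2.47)(0.6700)² = 2.218 kg·m².
Total I = 2.340 kg·m².
τ = F·(L/2) = (43.1)(0.670) = 28.88 N·m.
α = τ/I = 28.88/2.340 = 12.34 rad/s².

α ≈ 12.3 rad/s²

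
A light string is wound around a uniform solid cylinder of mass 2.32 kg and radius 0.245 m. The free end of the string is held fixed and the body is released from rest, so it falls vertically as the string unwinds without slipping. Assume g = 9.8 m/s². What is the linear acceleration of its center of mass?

Translation: Mg − T = Ma. Rotation about the center: TR = Iα with I = ½MR².
With a = αR: T = (I/R²)a = (1/2)M a, so Mg = (1 + 0.5000)Ma.
a = g/(1 + 0.5000) = 9.8/1.500 = 6.533 m/s².

a ≈ 6.53 m/s²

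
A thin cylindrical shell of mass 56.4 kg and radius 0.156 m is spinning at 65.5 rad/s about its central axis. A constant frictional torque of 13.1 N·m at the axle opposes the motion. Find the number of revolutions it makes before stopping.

≈ 35.8 revolutions

I = MR² = (56.4)(0.156)² = 1.373 kg·m².
The net torque has magnitude 13.1 N·m, opposing ω.
|α| = τ/I = 13.10/1.373 = 9.544 rad/s² (deceleration).
ω² = ω₀² − 2|α|θ with ω = 0 ⇒ θ = ω₀²/(2|α|) = 224.8 rad = 35.77 rev.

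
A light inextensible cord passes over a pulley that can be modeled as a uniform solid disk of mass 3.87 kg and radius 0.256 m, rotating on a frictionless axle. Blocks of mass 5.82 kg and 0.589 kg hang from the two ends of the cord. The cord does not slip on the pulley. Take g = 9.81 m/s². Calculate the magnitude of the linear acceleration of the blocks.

I = ½MR² = (1/2)(3.87)(0.256)² = 0.1268 kg·m².
Heavier block: m₁g − T₁ = m₁a. Lighter block: T₂ − m₂g = m₂a.
Pulley: (T₁ − T₂)R = Iα = I(a/R), so T₁ − T₂ = (I/R²)a = (1/2)M_p a = 1.935·a.
Adding the three: (m₁ − m₂)g = (m₁ + m₂ + 1.935)a, so a = (5.82 − 0.589)(9.81)/(5.82 + 0.589 + 1.935) = 6.150 m/s².

a ≈ 6.15 m/s²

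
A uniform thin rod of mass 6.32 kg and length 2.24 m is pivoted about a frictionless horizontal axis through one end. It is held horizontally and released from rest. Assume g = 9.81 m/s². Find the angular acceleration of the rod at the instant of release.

About the pivot, I = (1/3)ML² = (1/3)(6.32)(2.24)² = 10.57 kg·m².
The weight acts at the center, a distance L/2 = 1.120 m from the pivot; τ = Mg(L/2) = 69.44 N·m.
α = τ/I = 69.44/10.57 = 6.569 rad/s².
(Equivalently α = (3g/(2L)) = 6.569 rad/s².)

α ≈ 6.57 rad/s²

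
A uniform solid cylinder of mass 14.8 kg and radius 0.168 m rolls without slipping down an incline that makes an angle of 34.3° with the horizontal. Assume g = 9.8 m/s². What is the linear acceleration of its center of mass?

Translation along the incline: Mg sinθ − f = Ma.
Rotation about the center: fR = Iα with I = ½MR². No-slip gives a = αR, so f = (I/R²)a = (1/2)M a.
Substituting: Mg sinθ = (1 + 0.5000)Ma, so a = g sinθ/(1 + 0.5000) = (9.8) sin 34.3° / 1.500 = 3.682 m/s².

a ≈ 3.68 m/s²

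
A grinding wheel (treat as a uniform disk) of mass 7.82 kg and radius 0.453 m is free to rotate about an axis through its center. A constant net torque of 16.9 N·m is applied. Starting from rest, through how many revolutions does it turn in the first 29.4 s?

I = ½MR² = (1/2)(7.82)(0.453)² = 0.8024 kg·m².
α = τ/I = 16.9/0.8024 = 21.06 rad/s².
θ = ½αt² = ½(21.06)(29.4)² = 9103 rad.
Revolutions = θ/(2π) = 1449.

≈ 1450 revolutions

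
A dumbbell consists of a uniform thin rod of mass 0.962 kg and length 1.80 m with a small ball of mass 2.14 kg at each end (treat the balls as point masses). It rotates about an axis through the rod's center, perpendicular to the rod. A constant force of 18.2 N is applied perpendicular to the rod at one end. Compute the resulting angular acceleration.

I_rod = (1/12)ML² = (1/12)(0.962)(1.80)² = 0.2597 kg·m².
I_balls = 2·m·(L/2)² = 2(2.14)(0.9000)² = 3.467 kg·m².
Total I = 3.727 kg·m².
τ = F·(L/2) = (18.2)(0.900) = 16.38 N·m.
α = τ/I = 16.38/3.727 = 4.395 rad/s².

α ≈ 4.40 rad/s²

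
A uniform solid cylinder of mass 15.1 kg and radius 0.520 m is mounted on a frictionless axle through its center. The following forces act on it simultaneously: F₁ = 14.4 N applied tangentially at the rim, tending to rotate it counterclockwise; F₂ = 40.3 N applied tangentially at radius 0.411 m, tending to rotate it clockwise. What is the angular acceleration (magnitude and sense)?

I = ½MR² = (1/2)(15.1)(0.520)² = 2.042 kg·m².
Taking counterclockwise as positive: τ₁ = +(14.4)(0.520) = +7.488 N·m; τ₂ = −(40.3)(0.411) = −16.56 N·m.
Net torque τ = -9.075 N·m.
α = τ/I = -9.075/2.042 = -4.445 rad/s².

α ≈ 4.45 rad/s², clockwise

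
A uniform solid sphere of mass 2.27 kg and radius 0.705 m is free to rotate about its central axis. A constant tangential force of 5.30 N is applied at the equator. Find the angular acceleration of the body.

I = (2/5)MR² = (2/5)(2.27)(0.705)² = 0.4513 kg·m².
τ = F R = (5.30)(0.705) = 3.736 N·m.
From τ = Iα: α = 3.736/0.4513 = 8.279 rad/s².

α ≈ 8.28 rad/s²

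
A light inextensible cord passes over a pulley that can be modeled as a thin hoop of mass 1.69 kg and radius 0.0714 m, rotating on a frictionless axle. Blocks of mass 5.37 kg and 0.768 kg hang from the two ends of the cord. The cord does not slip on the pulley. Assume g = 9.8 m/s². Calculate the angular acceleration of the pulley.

α ≈ 80.7 rad/s²

I = MR² = (1.69)(0.0714)² = 0.008616 kg·m².
Heavier block: m₁g − T₁ = m₁a. Lighter block: T₂ − m₂g = m₂a.
Pulley: (T₁ − T₂)R = Iα = I(a/R), so T₁ − T₂ = (I/R²)a = 1·M_p a = 1.690·a.
Adding the three: (m₁ − m₂)g = (m₁ + m₂ + 1.690)a, so a = (5.37 − 0.768)(9.8)/(5.37 + 0.768 + 1.690) = 5.761 m/s².
α = a/R = 5.761/0.0714 = 80.69 rad/s².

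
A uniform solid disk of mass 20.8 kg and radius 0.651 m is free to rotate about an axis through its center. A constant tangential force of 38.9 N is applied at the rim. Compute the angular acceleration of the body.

α ≈ 5.75 rad/s²

I = ½MR² = (1/2)(20.8)(0.651)² = 4.408 kg·m².
τ = F R = (38.9)(0.651) = 25.32 N·m.
From τ = Iα: α = 25.32/4.408 = 5.746 rad/s².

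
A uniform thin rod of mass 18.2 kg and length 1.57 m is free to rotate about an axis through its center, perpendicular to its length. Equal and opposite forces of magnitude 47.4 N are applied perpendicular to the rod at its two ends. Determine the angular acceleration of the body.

α ≈ 19.9 rad/s²

I = (1/12)ML² = (1/12)(18.2)(1.57)² = 3.738 kg·m².
The couple gives τ = F·(L/2) + F·(L/2) = F L = (47.4)(1.57) = 74.42 N·m.
Newton's second law for rotation, τ = Iα, gives α = τ/I = 74.42/3.738 = 19.91 rad/s².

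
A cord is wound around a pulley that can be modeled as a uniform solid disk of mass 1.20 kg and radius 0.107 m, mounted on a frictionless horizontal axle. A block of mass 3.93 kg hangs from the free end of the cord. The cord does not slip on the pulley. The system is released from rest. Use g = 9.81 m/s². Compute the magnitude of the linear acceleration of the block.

a ≈ 8.51 m/s²

I = ½MR² = (1/2)(1.20)(0.107)² = 0.006869 kg·m².
Block: mg − T = ma. Pulley: TR = Iα. No-slip: a = αR, so T = (I/R²)a = 0.6000·a.
Then mg = (m + 0.6000)a, so a = (3.93)(9.81)/(3.93 + 0.6000) = 8.511 m/s².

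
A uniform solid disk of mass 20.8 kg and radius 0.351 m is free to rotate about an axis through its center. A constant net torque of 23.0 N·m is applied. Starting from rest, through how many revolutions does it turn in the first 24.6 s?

I = ½MR² = (1/2)(20.8)(0.351)² = 1.281 kg·m².
α = τ/I = 23.0/1.281 = 17.95 rad/s².
θ = ½αt² = ½(17.95)(24.6)² = 5432 rad.
Revolutions = θ/(2π) = 864.5.

≈ 864 revolutions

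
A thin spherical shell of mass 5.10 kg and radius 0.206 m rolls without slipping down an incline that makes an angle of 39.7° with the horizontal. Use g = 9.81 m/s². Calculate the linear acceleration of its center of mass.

Translation along the incline: Mg sinθ − f = Ma.
Rotation about the center: fR = Iα with I = (2/3)MR². No-slip gives a = αR, so f = (I/R²)a = (2/3)M a.
Substituting: Mg sinθ = (1 + 0.6667)Ma, so a = g sinθ/(1 + 0.6667) = (9.81) sin 39.7° / 1.667 = 3.760 m/s².

a ≈ 3.76 m/s²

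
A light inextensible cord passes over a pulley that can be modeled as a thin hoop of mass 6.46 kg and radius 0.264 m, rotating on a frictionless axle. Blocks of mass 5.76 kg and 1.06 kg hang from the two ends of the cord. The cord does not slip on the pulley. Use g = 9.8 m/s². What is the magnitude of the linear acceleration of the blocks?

I = MR² = (6.46)(0.264)² = 0.4502 kg·m².
Heavier block: m₁g − T₁ = m₁a. Lighter block: T₂ − m₂g = m₂a.
Pulley: (T₁ − T₂)R = Iα = I(a/R), so T₁ − T₂ = (I/R²)a = 1·M_p a = 6.460·a.
Adding the three: (m₁ − m₂)g = (m₁ + m₂ + 6.460)a, so a = (5.76 − 1.06)(9.8)/(5.76 + 1.06 + 6.460) = 3.468 m/s².

a ≈ 3.47 m/s²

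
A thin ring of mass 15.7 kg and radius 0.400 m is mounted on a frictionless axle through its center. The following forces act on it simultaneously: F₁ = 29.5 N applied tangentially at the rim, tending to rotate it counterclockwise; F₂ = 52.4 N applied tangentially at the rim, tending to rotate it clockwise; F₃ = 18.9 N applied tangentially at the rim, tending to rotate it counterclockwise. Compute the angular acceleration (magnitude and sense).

α ≈ 0.637 rad/s², clockwise

I = MR² = (15.7)(0.400)² = 2.512 kg·m².
Taking counterclockwise as positive: τ₁ = +(29.5)(0.400) = +11.80 N·m; τ₂ = −(52.4)(0.400) = −20.96 N·m; τ₃ = +(18.9)(0.400) = +7.560 N·m.
Net torque τ = -1.600 N·m.
α = τ/I = -1.600/2.512 = -0.6369 rad/s².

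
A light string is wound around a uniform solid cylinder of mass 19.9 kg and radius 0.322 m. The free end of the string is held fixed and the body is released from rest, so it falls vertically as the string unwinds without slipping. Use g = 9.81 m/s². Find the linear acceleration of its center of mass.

a ≈ 6.54 m/s²

Translation: Mg − T = Ma. Rotation about the center: TR = Iα with I = ½MR².
With a = αR: T = (I/R²)a = (1/2)M a, so Mg = (1 + 0.5000)Ma.
a = g/(1 + 0.5000) = 9.81/1.500 = 6.540 m/s².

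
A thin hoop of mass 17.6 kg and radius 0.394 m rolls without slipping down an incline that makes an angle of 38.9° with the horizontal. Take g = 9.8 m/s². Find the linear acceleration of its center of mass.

Translation along the incline: Mg sinθ − f = Ma.
Rotation about the center: fR = Iα with I = MR². No-slip gives a = αR, so f = (I/R²)a = M a.
Substituting: Mg sinθ = (1 + 1.000)Ma, so a = g sinθ/(1 + 1.000) = (9.8) sin 38.9° / 2.000 = 3.077 m/s².

a ≈ 3.08 m/s²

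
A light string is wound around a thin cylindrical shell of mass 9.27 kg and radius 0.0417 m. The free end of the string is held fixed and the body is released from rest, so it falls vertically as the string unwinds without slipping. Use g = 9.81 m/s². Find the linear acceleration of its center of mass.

Translation: Mg − T = Ma. Rotation about the center: TR = Iα with I = MR².
With a = αR: T = (I/R²)a = M a, so Mg = (1 + 1.000)Ma.
a = g/(1 + 1.000) = 9.81/2.000 = 4.905 m/s².

a ≈ 4.91 m/s²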